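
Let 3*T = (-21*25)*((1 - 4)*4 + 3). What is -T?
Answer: -1575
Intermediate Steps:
T = 1575 (T = ((-21*25)*((1 - 4)*4 + 3))/3 = (-525*(-3*4 + 3))/3 = (-525*(-12 + 3))/3 = (-525*(-9))/3 = (⅓)*4725 = 1575)
-T = -1*1575 = -1575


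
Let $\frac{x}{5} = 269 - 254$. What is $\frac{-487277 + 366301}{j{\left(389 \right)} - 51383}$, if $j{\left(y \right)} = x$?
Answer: $\frac{30244}{12827} \approx 2.3578$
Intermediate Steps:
$x = 75$ ($x = 5 \left(269 - 254\right) = 5 \cdot 15 = 75$)
$j{\left(y \right)} = 75$
$\frac{-487277 + 366301}{j{\left(389 \right)} - 51383} = \frac{-487277 + 366301}{75 - 51383} = - \frac{120976}{-51308} = \left(-120976\right) \left(- \frac{1}{51308}\right) = \frac{30244}{12827}$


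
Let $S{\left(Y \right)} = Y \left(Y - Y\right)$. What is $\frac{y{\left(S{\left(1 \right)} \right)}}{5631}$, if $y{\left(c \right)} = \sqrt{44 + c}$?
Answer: $\frac{2 \sqrt{11}}{5631} \approx 0.001178$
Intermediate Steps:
$S{\left(Y \right)} = 0$ ($S{\left(Y \right)} = Y 0 = 0$)
$\frac{y{\left(S{\left(1 \right)} \right)}}{5631} = \frac{\sqrt{44 + 0}}{5631} = \sqrt{44} \cdot \frac{1}{5631} = 2 \sqrt{11} \cdot \frac{1}{5631} = \frac{2 \sqrt{11}}{5631}$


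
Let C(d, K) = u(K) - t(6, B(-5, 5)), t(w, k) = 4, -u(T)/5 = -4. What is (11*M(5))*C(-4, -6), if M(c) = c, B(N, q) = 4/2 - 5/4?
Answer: 880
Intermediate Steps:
u(T) = 20 (u(T) = -5*(-4) = 20)
B(N, q) = 3/4 (B(N, q) = 4*(1/2) - 5*1/4 = 2 - 5/4 = 3/4)
C(d, K) = 16 (C(d, K) = 20 - 1*4 = 20 - 4 = 16)
(11*M(5))*C(-4, -6) = (11*5)*16 = 55*16 = 880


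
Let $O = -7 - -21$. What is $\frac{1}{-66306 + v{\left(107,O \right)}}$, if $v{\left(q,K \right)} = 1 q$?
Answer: $- \frac{1}{66199} \approx -1.5106 \cdot 10^{-5}$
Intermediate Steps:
$O = 14$ ($O = -7 + 21 = 14$)
$v{\left(q,K \right)} = q$
$\frac{1}{-66306 + v{\left(107,O \right)}} = \frac{1}{-66306 + 107} = \frac{1}{-66199} = - \frac{1}{66199}$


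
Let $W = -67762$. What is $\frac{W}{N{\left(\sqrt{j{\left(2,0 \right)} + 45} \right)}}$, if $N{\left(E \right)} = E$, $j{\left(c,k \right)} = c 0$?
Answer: $- \frac{67762 \sqrt{5}}{15} \approx -10101.0$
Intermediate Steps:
$j{\left(c,k \right)} = 0$
$\frac{W}{N{\left(\sqrt{j{\left(2,0 \right)} + 45} \right)}} = - \frac{67762}{\sqrt{0 + 45}} = - \frac{67762}{\sqrt{45}} = - \frac{67762}{3 \sqrt{5}} = - 67762 \frac{\sqrt{5}}{15} = - \frac{67762 \sqrt{5}}{15}$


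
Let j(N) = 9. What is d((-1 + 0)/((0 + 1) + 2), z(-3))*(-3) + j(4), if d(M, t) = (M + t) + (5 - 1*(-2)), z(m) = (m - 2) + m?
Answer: 13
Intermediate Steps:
z(m) = -2 + 2*m (z(m) = (-2 + m) + m = -2 + 2*m)
d(M, t) = 7 + M + t (d(M, t) = (M + t) + (5 + 2) = (M + t) + 7 = 7 + M + t)
d((-1 + 0)/((0 + 1) + 2), z(-3))*(-3) + j(4) = (7 + (-1 + 0)/((0 + 1) + 2) + (-2 + 2*(-3)))*(-3) + 9 = (7 - 1/(1 + 2) + (-2 - 6))*(-3) + 9 = (7 - 1/3 - 8)*(-3) + 9 = (7 - 1*⅓ - 8)*(-3) + 9 = (7 - ⅓ - 8)*(-3) + 9 = -4/3*(-3) + 9 = 4 + 9 = 13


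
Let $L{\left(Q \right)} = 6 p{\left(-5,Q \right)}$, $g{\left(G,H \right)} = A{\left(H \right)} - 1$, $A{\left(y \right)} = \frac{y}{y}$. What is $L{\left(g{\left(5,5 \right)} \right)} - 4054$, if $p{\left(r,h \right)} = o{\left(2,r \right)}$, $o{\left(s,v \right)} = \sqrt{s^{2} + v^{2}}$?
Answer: $-4054 + 6 \sqrt{29} \approx -4021.7$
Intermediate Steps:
$A{\left(y \right)} = 1$
$g{\left(G,H \right)} = 0$ ($g{\left(G,H \right)} = 1 - 1 = 0$)
$p{\left(r,h \right)} = \sqrt{4 + r^{2}}$ ($p{\left(r,h \right)} = \sqrt{2^{2} + r^{2}} = \sqrt{4 + r^{2}}$)
$L{\left(Q \right)} = 6 \sqrt{29}$ ($L{\left(Q \right)} = 6 \sqrt{4 + \left(-5\right)^{2}} = 6 \sqrt{4 + 25} = 6 \sqrt{29}$)
$L{\left(g{\left(5,5 \right)} \right)} - 4054 = 6 \sqrt{29} - 4054 = -4054 + 6 \sqrt{29}$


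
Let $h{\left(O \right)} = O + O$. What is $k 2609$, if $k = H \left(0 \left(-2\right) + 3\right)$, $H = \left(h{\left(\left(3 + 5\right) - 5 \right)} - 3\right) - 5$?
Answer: $-15654$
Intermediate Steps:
$h{\left(O \right)} = 2 O$
$H = -2$ ($H = \left(2 \left(\left(3 + 5\right) - 5\right) - 3\right) - 5 = \left(2 \left(8 - 5\right) - 3\right) - 5 = \left(2 \cdot 3 - 3\right) - 5 = \left(6 - 3\right) - 5 = 3 - 5 = -2$)
$k = -6$ ($k = - 2 \left(0 \left(-2\right) + 3\right) = - 2 \left(0 + 3\right) = \left(-2\right) 3 = -6$)
$k 2609 = \left(-6\right) 2609 = -15654$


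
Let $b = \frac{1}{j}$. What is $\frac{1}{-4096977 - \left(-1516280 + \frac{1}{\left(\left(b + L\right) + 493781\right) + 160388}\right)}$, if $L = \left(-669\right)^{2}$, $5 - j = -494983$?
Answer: $- \frac{545343129241}{1407365377603355965} \approx -3.8749 \cdot 10^{-7}$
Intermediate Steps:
$j = 494988$ ($j = 5 - -494983 = 5 + 494983 = 494988$)
$b = \frac{1}{494988} \approx 2.0202 \cdot 10^{-6}$
$L = 447561$
$\frac{1}{-4096977 - \left(-1516280 + \frac{1}{\left(\left(b + L\right) + 493781\right) + 160388}\right)} = \frac{1}{-4096977 - \left(-1516280 + \frac{1}{\left(\left(\frac{1}{494988} + 447561\right) + 493781\right) + 160388}\right)} = \frac{1}{-4096977 - \left(-1516280 + \frac{1}{\left(\frac{221537324269}{494988} + 493781\right) + 160388}\right)} = \frac{1}{-4096977 - \left(-1516280 + \frac{1}{\frac{465952993897}{494988} + 160388}\right)} = \frac{1}{-4096977 - \left(-1516280 + \frac{1}{\frac{545343129241}{494988}}\right)} = \frac{1}{-4096977 - \left(-1516280 + \frac{494988}{545343129241}\right)} = \frac{1}{-4096977 - - \frac{826892880005048492}{545343129241}} = \frac{1}{-4096977 + \frac{826892880005048492}{545343129241}} = \frac{1}{- \frac{1407365377603355965}{545343129241}} = - \frac{545343129241}{1407365377603355965}$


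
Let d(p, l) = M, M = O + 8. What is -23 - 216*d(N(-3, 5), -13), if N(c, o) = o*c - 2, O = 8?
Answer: -3479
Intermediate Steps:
M = 16 (M = 8 + 8 = 16)
N(c, o) = -2 + c*o (N(c, o) = c*o - 2 = -2 + c*o)
d(p, l) = 16
-23 - 216*d(N(-3, 5), -13) = -23 - 216*16 = -23 - 3456 = -3479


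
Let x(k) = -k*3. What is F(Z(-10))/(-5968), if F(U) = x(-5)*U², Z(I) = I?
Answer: -375/1492 ≈ -0.25134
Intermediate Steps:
x(k) = -3*k
F(U) = 15*U² (F(U) = (-3*(-5))*U² = 15*U²)
F(Z(-10))/(-5968) = (15*(-10)²)/(-5968) = (15*100)*(-1/5968) = 1500*(-1/5968) = -375/1492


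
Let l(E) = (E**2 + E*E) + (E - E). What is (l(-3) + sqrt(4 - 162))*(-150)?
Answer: -2700 - 150*I*sqrt(158) ≈ -2700.0 - 1885.5*I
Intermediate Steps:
l(E) = 2*E**2 (l(E) = (E**2 + E**2) + 0 = 2*E**2 + 0 = 2*E**2)
(l(-3) + sqrt(4 - 162))*(-150) = (2*(-3)**2 + sqrt(4 - 162))*(-150) = (2*9 + sqrt(-158))*(-150) = (18 + I*sqrt(158))*(-150) = -2700 - 150*I*sqrt(158)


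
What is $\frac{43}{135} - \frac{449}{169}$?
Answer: $- \frac{53348}{22815} \approx -2.3383$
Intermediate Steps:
$\frac{43}{135} - \frac{449}{169} = - \frac{53348}{22815}$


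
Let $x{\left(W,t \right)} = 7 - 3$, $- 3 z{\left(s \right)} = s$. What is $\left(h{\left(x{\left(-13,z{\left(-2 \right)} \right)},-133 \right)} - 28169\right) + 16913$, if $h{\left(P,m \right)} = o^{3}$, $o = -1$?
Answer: $-11257$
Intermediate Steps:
$z{\left(s \right)} = - \frac{s}{3}$
$x{\left(W,t \right)} = 4$
$h{\left(P,m \right)} = -1$ ($h{\left(P,m \right)} = \left(-1\right)^{3} = -1$)
$\left(h{\left(x{\left(-13,z{\left(-2 \right)} \right)},-133 \right)} - 28169\right) + 16913 = \left(-1 - 28169\right) + 16913 = -28170 + 16913 = -11257$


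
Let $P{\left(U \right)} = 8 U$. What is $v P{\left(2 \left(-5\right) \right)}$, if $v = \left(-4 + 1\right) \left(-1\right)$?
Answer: $-240$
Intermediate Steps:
$v = 3$ ($v = \left(-3\right) \left(-1\right) = 3$)
$v P{\left(2 \left(-5\right) \right)} = 3 \cdot 8 \cdot 2 \left(-5\right) = 3 \cdot 8 \left(-10\right) = 3 \left(-80\right) = -240$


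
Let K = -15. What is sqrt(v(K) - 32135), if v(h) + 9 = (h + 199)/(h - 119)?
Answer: 2*I*sqrt(36075145)/67 ≈ 179.29*I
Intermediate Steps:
v(h) = -9 + (199 + h)/(-119 + h) (v(h) = -9 + (h + 199)/(h - 119) = -9 + (199 + h)/(-119 + h))
sqrt(v(K) - 32135) = sqrt(2*(635 - 4*(-15))/(-119 - 15) - 32135) = sqrt(2*(635 + 60)/(-134) - 32135) = sqrt(2*(-1/134)*695 - 32135) = sqrt(-695/67 - 32135) = sqrt(-2153740/67) = 2*I*sqrt(36075145)/67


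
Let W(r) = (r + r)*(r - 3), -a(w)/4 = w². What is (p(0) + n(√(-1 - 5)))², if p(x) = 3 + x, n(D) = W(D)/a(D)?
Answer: 47/8 - 5*I*√6/4 ≈ 5.875 - 3.0619*I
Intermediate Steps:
a(w) = -4*w²
W(r) = 2*r*(-3 + r) (W(r) = (2*r)*(-3 + r) = 2*r*(-3 + r))
n(D) = -(-3 + D)/(2*D) (n(D) = (2*D*(-3 + D))/((-4*D²)) = (2*D*(-3 + D))*(-1/(4*D²)) = -(-3 + D)/(2*D))
(p(0) + n(√(-1 - 5)))² = ((3 + 0) + (3 - √(-1 - 5))/(2*(√(-1 - 5))))² = (3 + (3 - √(-6))/(2*(√(-6))))² = (3 + (3 - I*√6)/(2*((I*√6))))² = (3 + (-I*√6/6)*(3 - I*√6)/2)² = (3 - I*√6*(3 - I*√6)/12)²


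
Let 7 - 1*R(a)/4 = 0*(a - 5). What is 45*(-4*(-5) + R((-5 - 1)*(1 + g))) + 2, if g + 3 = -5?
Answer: 2162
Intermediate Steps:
g = -8 (g = -3 - 5 = -8)
R(a) = 28 (R(a) = 28 - 0*(a - 5) = 28 - 0*(-5 + a) = 28 - 4*0 = 28 + 0 = 28)
45*(-4*(-5) + R((-5 - 1)*(1 + g))) + 2 = 45*(-4*(-5) + 28) + 2 = 45*(20 + 28) + 2 = 45*48 + 2 = 2160 + 2 = 2162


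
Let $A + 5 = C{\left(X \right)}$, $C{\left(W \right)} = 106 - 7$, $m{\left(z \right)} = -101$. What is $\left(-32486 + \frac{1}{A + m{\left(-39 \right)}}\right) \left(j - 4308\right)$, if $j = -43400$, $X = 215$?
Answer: $\frac{10848942324}{7} \approx 1.5498 \cdot 10^{9}$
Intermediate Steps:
$C{\left(W \right)} = 99$ ($C{\left(W \right)} = 106 - 7 = 99$)
$A = 94$ ($A = -5 + 99 = 94$)
$\left(-32486 + \frac{1}{A + m{\left(-39 \right)}}\right) \left(j - 4308\right) = \left(-32486 + \frac{1}{94 - 101}\right) \left(-43400 - 4308\right) = \left(-32486 + \frac{1}{-7}\right) \left(-47708\right) = \left(-32486 - \frac{1}{7}\right) \left(-47708\right) = \left(- \frac{227403}{7}\right) \left(-47708\right) = \frac{10848942324}{7}$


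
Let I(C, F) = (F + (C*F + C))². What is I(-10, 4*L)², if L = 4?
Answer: 562448656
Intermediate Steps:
I(C, F) = (C + F + C*F)² (I(C, F) = (F + (C + C*F))² = (C + F + C*F)²)
I(-10, 4*L)² = ((-10 + 4*4 - 40*4)²)² = ((-10 + 16 - 10*16)²)² = ((-10 + 16 - 160)²)² = ((-154)²)² = 23716² = 562448656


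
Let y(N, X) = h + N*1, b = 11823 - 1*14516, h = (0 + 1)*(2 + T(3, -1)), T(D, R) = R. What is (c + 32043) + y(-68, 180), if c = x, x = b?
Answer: 29283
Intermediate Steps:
h = 1 (h = (0 + 1)*(2 - 1) = 1*1 = 1)
b = -2693 (b = 11823 - 14516 = -2693)
x = -2693
c = -2693
y(N, X) = 1 + N (y(N, X) = 1 + N*1 = 1 + N)
(c + 32043) + y(-68, 180) = (-2693 + 32043) + (1 - 68) = 29350 - 67 = 29283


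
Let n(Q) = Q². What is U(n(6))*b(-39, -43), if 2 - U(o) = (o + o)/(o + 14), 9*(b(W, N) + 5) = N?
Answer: -1232/225 ≈ -5.4756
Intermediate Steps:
b(W, N) = -5 + N/9
U(o) = 2 - 2*o/(14 + o) (U(o) = 2 - (o + o)/(o + 14) = 2 - 2*o/(14 + o))
U(n(6))*b(-39, -43) = (28/(14 + 6²))*(-5 + (⅑)*(-43)) = (28/(14 + 36))*(-5 - 43/9) = (28/50)*(-88/9) = (28*(1/50))*(-88/9) = (14/25)*(-88/9) = -1232/225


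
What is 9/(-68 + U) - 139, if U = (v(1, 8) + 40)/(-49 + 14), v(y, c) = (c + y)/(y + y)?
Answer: -674641/4849 ≈ -139.13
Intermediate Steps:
v(y, c) = (c + y)/(2*y) (v(y, c) = (c + y)/((2*y)) = (c + y)*(1/(2*y)) = (c + y)/(2*y))
U = -89/70 (U = ((½)*(8 + 1)/1 + 40)/(-49 + 14) = ((½)*1*9 + 40)/(-35) = (9/2 + 40)*(-1/35) = (89/2)*(-1/35) = -89/70 ≈ -1.2714)
9/(-68 + U) - 139 = 9/(-68 - 89/70) - 139 = 9/(-4849/70) - 139 = 9*(-70/4849) - 139 = -630/4849 - 139 = -674641/4849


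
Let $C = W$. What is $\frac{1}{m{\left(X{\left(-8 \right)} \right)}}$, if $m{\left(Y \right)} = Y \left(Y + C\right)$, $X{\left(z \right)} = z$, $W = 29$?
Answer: $- \frac{1}{168} \approx -0.0059524$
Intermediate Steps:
$C = 29$
$m{\left(Y \right)} = Y \left(29 + Y\right)$ ($m{\left(Y \right)} = Y \left(Y + 29\right) = Y \left(29 + Y\right)$)
$\frac{1}{m{\left(X{\left(-8 \right)} \right)}} = \frac{1}{\left(-8\right) \left(29 - 8\right)} = \frac{1}{\left(-8\right) 21} = \frac{1}{-168} = - \frac{1}{168}$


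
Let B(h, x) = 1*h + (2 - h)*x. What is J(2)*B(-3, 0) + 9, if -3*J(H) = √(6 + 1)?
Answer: 9 + √7 ≈ 11.646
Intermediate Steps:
B(h, x) = h + x*(2 - h)
J(H) = -√7/3 (J(H) = -√(6 + 1)/3 = -√7/3)
J(2)*B(-3, 0) + 9 = (-√7/3)*(-3 + 2*0 - 1*(-3)*0) + 9 = (-√7/3)*(-3 + 0 + 0) + 9 = -√7/3*(-3) + 9 = √7 + 9 = 9 + √7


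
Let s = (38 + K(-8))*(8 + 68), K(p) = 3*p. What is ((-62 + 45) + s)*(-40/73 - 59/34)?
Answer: -5933349/2482 ≈ -2390.6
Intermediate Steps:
s = 1064 (s = (38 + 3*(-8))*(8 + 68) = (38 - 24)*76 = 14*76 = 1064)
((-62 + 45) + s)*(-40/73 - 59/34) = ((-62 + 45) + 1064)*(-40/73 - 59/34) = (-17 + 1064)*(-40*1/73 - 59*1/34) = 1047*(-40/73 - 59/34) = 1047*(-5667/2482) = -5933349/2482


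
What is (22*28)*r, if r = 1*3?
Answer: 1848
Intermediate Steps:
r = 3
(22*28)*r = (22*28)*3 = 616*3 = 1848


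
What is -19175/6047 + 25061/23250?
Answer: -294274883/140592750 ≈ -2.0931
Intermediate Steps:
-19175/6047 + 25061/23250 = -294274883/140592750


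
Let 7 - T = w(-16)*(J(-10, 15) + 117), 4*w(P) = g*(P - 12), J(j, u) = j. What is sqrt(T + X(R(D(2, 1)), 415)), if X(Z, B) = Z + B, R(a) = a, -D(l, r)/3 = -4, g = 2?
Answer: 2*sqrt(483) ≈ 43.955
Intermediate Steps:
D(l, r) = 12 (D(l, r) = -3*(-4) = 12)
w(P) = -6 + P/2 (w(P) = (2*(P - 12))/4 = (2*(-12 + P))/4 = (-24 + 2*P)/4 = -6 + P/2)
T = 1505 (T = 7 - (-6 + (1/2)*(-16))*(-10 + 117) = 7 - (-6 - 8)*107 = 7 - (-14)*107 = 7 - 1*(-1498) = 7 + 1498 = 1505)
X(Z, B) = B + Z
sqrt(T + X(R(D(2, 1)), 415)) = sqrt(1505 + (415 + 12)) = sqrt(1505 + 427) = sqrt(1932) = 2*sqrt(483)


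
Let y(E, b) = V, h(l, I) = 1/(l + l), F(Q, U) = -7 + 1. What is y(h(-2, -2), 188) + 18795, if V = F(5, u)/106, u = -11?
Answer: 996132/53 ≈ 18795.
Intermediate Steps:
F(Q, U) = -6
h(l, I) = 1/(2*l)
V = -3/53 (V = -6/106 = -6*1/106 = -3/53 ≈ -0.056604)
y(E, b) = -3/53
y(h(-2, -2), 188) + 18795 = -3/53 + 18795 = 996132/53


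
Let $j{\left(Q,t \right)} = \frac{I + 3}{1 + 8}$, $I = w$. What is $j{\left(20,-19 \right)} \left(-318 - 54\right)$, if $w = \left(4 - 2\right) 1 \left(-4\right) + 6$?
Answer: $- \frac{124}{3} \approx -41.333$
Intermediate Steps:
$w = -2$ ($w = 2 \cdot 1 \left(-4\right) + 6 = 2 \left(-4\right) + 6 = -8 + 6 = -2$)
$I = -2$
$j{\left(Q,t \right)} = \frac{1}{9}$ ($j{\left(Q,t \right)} = \frac{-2 + 3}{1 + 8} = 1 \cdot \frac{1}{9} = \frac{1}{9}$)
$j{\left(20,-19 \right)} \left(-318 - 54\right) = \frac{-318 - 54}{9} = \frac{1}{9} \left(-372\right) = - \frac{124}{3}$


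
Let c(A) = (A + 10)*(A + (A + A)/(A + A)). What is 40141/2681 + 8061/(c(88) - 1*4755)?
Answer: 180850888/10635527 ≈ 17.004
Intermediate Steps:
c(A) = (1 + A)*(10 + A) (c(A) = (10 + A)*(A + (2*A)/((2*A))) = (10 + A)*(A + (2*A)*(1/(2*A))) = (10 + A)*(A + 1) = (10 + A)*(1 + A) = (1 + A)*(10 + A))
40141/2681 + 8061/(c(88) - 1*4755) = 40141/2681 + 8061/((10 + 88² + 11*88) - 1*4755) = 40141*(1/2681) + 8061/((10 + 7744 + 968) - 4755) = 40141/2681 + 8061/(8722 - 4755) = 40141/2681 + 8061/3967 = 180850888/10635527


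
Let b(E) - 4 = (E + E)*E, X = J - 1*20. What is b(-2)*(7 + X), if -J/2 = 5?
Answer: -276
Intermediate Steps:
J = -10 (J = -2*5 = -10)
X = -30 (X = -10 - 1*20 = -10 - 20 = -30)
b(E) = 4 + 2*E**2 (b(E) = 4 + (E + E)*E = 4 + (2*E)*E = 4 + 2*E**2)
b(-2)*(7 + X) = (4 + 2*(-2)**2)*(7 - 30) = (4 + 2*4)*(-23) = (4 + 8)*(-23) = 12*(-23) = -276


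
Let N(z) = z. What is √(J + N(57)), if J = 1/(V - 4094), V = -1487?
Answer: 2*√443851349/5581 ≈ 7.5498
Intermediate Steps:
J = -1/5581 (J = 1/(-1487 - 4094) = 1/(-5581) = -1/5581 ≈ -0.00017918)
√(J + N(57)) = √(-1/5581 + 57) = √(318116/5581) = 2*√443851349/5581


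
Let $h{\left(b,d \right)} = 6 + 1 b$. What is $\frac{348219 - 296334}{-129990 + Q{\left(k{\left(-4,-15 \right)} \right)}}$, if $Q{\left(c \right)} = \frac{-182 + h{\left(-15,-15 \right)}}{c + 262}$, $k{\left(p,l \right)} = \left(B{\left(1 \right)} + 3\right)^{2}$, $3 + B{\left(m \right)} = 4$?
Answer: $- \frac{14424030}{36137411} \approx -0.39914$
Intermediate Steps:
$B{\left(m \right)} = 1$ ($B{\left(m \right)} = -3 + 4 = 1$)
$h{\left(b,d \right)} = 6 + b$
$k{\left(p,l \right)} = 16$ ($k{\left(p,l \right)} = \left(1 + 3\right)^{2} = 4^{2} = 16$)
$Q{\left(c \right)} = - \frac{191}{262 + c}$ ($Q{\left(c \right)} = \frac{-182 + \left(6 - 15\right)}{c + 262} = \frac{-182 - 9}{262 + c} = - \frac{191}{262 + c}$)
$\frac{348219 - 296334}{-129990 + Q{\left(k{\left(-4,-15 \right)} \right)}} = \frac{348219 - 296334}{-129990 - \frac{191}{262 + 16}} = \frac{51885}{-129990 - \frac{191}{278}} = \frac{51885}{- \frac{36137411}{278}} = 51885 \left(- \frac{278}{36137411}\right) = - \frac{14424030}{36137411}$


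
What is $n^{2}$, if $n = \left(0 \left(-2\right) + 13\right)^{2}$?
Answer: $28561$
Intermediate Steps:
$n = 169$ ($n = \left(0 + 13\right)^{2} = 13^{2} = 169$)
$n^{2} = 169^{2} = 28561$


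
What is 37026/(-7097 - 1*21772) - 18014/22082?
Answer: -222942383/106247543 ≈ -2.0983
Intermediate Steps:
37026/(-7097 - 1*21772) - 18014/22082 = 37026/(-7097 - 21772) - 18014*1/22082 = 37026/(-28869) - 9007/11041 = 37026*(-1/28869) - 9007/11041 = -12342/9623 - 9007/11041 = -222942383/106247543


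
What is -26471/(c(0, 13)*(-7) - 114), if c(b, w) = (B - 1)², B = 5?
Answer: 26471/226 ≈ 117.13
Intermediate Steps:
c(b, w) = 16 (c(b, w) = (5 - 1)² = 4² = 16)
-26471/(c(0, 13)*(-7) - 114) = -26471/(16*(-7) - 114) = -26471/(-112 - 114) = -26471/(-226) = -26471*(-1/226) = 26471/226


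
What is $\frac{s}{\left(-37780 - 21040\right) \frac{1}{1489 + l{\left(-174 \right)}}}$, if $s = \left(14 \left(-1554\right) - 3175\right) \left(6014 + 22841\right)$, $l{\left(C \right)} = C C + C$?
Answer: $\frac{4545212020391}{11764} \approx 3.8637 \cdot 10^{8}$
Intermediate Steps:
$l{\left(C \right)} = C + C^{2}$ ($l{\left(C \right)} = C^{2} + C = C + C^{2}$)
$s = -719384005$ ($s = \left(-21756 - 3175\right) 28855 = \left(-24931\right) 28855 = -719384005$)
$\frac{s}{\left(-37780 - 21040\right) \frac{1}{1489 + l{\left(-174 \right)}}} = - \frac{719384005}{\left(-37780 - 21040\right) \frac{1}{1489 - 174 \left(1 - 174\right)}} = - \frac{719384005}{\left(-58820\right) \frac{1}{1489 - -30102}} = - \frac{719384005}{\left(-58820\right) \frac{1}{1489 + 30102}} = - \frac{719384005}{\left(-58820\right) \frac{1}{31591}} = - \frac{719384005}{- \frac{58820}{31591}} = \left(-719384005\right) \left(- \frac{31591}{58820}\right) = \frac{4545212020391}{11764}$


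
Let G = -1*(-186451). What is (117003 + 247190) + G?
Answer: 550644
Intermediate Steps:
G = 186451
(117003 + 247190) + G = (117003 + 247190) + 186451 = 364193 + 186451 = 550644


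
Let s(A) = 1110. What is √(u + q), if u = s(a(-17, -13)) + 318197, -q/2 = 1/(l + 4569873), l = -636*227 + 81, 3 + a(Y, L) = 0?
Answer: 2*√7976881874474481/316113 ≈ 565.07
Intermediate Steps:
a(Y, L) = -3 (a(Y, L) = -3 + 0 = -3)
l = -144291 (l = -144372 + 81 = -144291)
q = -1/2212791 (q = -2/(-144291 + 4569873) = -2/4425582 = -2*1/4425582 = -1/2212791 ≈ -4.5192e-7)
u = 319307 (u = 1110 + 318197 = 319307)
√(u + q) = √(319307 - 1/2212791) = √(706559655836/2212791) = 2*√7976881874474481/316113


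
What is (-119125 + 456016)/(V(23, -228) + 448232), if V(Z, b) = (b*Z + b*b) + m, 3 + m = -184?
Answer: 336891/494785 ≈ 0.68088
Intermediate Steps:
m = -187 (m = -3 - 184 = -187)
V(Z, b) = -187 + b**2 + Z*b (V(Z, b) = (b*Z + b*b) - 187 = (Z*b + b**2) - 187 = (b**2 + Z*b) - 187 = -187 + b**2 + Z*b)
(-119125 + 456016)/(V(23, -228) + 448232) = (-119125 + 456016)/((-187 + (-228)**2 + 23*(-228)) + 448232) = 336891/((-187 + 51984 - 5244) + 448232) = 336891/(46553 + 448232) = 336891/494785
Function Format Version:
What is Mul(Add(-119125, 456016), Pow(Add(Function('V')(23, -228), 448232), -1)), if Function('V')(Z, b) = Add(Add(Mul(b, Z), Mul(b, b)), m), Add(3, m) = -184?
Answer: Rational(336891, 494785) ≈ 0.68088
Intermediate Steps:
m = -187 (m = Add(-3, -184) = -187)
Function('V')(Z, b) = Add(-187, Pow(b, 2), Mul(Z, b)) (Function('V')(Z, b) = Add(Add(Mul(b, Z), Mul(b, b)), -187) = Add(Add(Mul(Z, b), Pow(b, 2)), -187) = Add(Add(Pow(b, 2), Mul(Z, b)), -187) = Add(-187, Pow(b, 2), Mul(Z, b)))
Mul(Add(-119125, 456016), Pow(Add(Function('V')(23, -228), 448232), -1)) = Mul(Add(-119125, 456016), Pow(Add(Add(-187, Pow(-228, 2), Mul(23, -228)), 448232), -1)) = Mul(336891, Pow(Add(Add(-187, 51984, -5244), 448232), -1)) = Mul(336891, Pow(Add(46553, 448232), -1)) = Mul(336891, Pow(494785, -1)) = Mul(336891, Rational(1, 494785)) = Rational(336891, 494785)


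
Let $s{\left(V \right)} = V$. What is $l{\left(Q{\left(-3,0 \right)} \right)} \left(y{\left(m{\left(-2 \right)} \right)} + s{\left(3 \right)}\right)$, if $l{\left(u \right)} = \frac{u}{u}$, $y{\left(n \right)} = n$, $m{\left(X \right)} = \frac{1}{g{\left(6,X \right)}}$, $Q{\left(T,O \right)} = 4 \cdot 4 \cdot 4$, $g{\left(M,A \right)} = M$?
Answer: $\frac{19}{6} \approx 3.1667$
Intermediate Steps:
$Q{\left(T,O \right)} = 64$ ($Q{\left(T,O \right)} = 16 \cdot 4 = 64$)
$m{\left(X \right)} = \frac{1}{6}$
$l{\left(u \right)} = 1$
$l{\left(Q{\left(-3,0 \right)} \right)} \left(y{\left(m{\left(-2 \right)} \right)} + s{\left(3 \right)}\right) = 1 \left(\frac{1}{6} + 3\right) = 1 \cdot \frac{19}{6} = \frac{19}{6}$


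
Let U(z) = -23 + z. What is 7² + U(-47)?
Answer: -21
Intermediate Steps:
7² + U(-47) = 7² + (-23 - 47) = 49 - 70 = -21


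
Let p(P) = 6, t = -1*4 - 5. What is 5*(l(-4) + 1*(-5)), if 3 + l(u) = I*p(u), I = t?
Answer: -310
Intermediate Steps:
t = -9 (t = -4 - 5 = -9)
I = -9
l(u) = -57 (l(u) = -3 - 9*6 = -3 - 54 = -57)
5*(l(-4) + 1*(-5)) = 5*(-57 + 1*(-5)) = 5*(-57 - 5) = 5*(-62) = -310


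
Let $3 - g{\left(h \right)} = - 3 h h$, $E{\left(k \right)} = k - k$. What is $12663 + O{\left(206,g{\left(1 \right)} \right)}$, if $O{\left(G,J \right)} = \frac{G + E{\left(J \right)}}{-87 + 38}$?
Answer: $\frac{620281}{49} \approx 12659.0$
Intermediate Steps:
$E{\left(k \right)} = 0$
$g{\left(h \right)} = 3 + 3 h^{2}$ ($g{\left(h \right)} = 3 - - 3 h h = 3 - - 3 h^{2} = 3 + 3 h^{2}$)
$O{\left(G,J \right)} = - \frac{G}{49}$ ($O{\left(G,J \right)} = \frac{G + 0}{-87 + 38} = \frac{G}{-49} = G \left(- \frac{1}{49}\right) = - \frac{G}{49}$)
$12663 + O{\left(206,g{\left(1 \right)} \right)} = 12663 - \frac{206}{49} = \frac{620281}{49}$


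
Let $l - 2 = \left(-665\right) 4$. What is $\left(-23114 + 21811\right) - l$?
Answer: $1355$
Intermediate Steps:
$l = -2658$ ($l = 2 - 2660 = -2658$)
$\left(-23114 + 21811\right) - l = \left(-23114 + 21811\right) - -2658 = -1303 + 2658 = 1355$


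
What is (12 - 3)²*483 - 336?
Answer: 38787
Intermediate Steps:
(12 - 3)²*483 - 336 = 9²*483 - 336 = 81*483 - 336 = 39123 - 336 = 38787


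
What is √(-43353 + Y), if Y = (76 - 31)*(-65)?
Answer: 3*I*√5142 ≈ 215.12*I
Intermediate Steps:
Y = -2925 (Y = 45*(-65) = -2925)
√(-43353 + Y) = √(-43353 - 2925) = √(-46278) = 3*I*√5142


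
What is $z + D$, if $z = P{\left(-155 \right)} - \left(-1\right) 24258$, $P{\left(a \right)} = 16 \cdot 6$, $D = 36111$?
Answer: $60465$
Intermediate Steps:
$P{\left(a \right)} = 96$
$z = 24354$ ($z = 96 - \left(-1\right) 24258 = 96 - -24258 = 96 + 24258 = 24354$)
$z + D = 24354 + 36111 = 60465$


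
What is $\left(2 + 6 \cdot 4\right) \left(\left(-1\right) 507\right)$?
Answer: $-13182$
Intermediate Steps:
$\left(2 + 6 \cdot 4\right) \left(\left(-1\right) 507\right) = \left(2 + 24\right) \left(-507\right) = 26 \left(-507\right) = -13182$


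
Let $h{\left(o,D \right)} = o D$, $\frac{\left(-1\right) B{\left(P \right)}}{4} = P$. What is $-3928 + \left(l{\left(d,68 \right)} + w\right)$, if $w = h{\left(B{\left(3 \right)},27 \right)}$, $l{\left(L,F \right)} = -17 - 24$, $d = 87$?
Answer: $-4293$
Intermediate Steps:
$B{\left(P \right)} = - 4 P$
$h{\left(o,D \right)} = D o$
$l{\left(L,F \right)} = -41$
$w = -324$ ($w = 27 \left(\left(-4\right) 3\right) = 27 \left(-12\right) = -324$)
$-3928 + \left(l{\left(d,68 \right)} + w\right) = -3928 - 365 = -4293$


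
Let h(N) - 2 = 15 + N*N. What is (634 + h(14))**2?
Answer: 717409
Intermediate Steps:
h(N) = 17 + N**2 (h(N) = 2 + (15 + N*N) = 2 + (15 + N**2) = 17 + N**2)
(634 + h(14))**2 = (634 + (17 + 14**2))**2 = (634 + (17 + 196))**2 = (634 + 213)**2 = 847**2 = 717409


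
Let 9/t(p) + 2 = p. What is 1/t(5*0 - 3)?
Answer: -5/9 ≈ -0.55556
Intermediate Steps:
t(p) = 9/(-2 + p)
1/t(5*0 - 3) = 1/(9/(-2 + (5*0 - 3))) = 1/(9/(-2 + (0 - 3))) = 1/(9/(-2 - 3)) = 1/(9/(-5)) = 1/(9*(-⅕)) = 1/(-9/5) = -5/9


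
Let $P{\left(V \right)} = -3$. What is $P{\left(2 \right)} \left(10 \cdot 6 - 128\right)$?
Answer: $204$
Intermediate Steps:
$P{\left(2 \right)} \left(10 \cdot 6 - 128\right) = - 3 \left(10 \cdot 6 - 128\right) = - 3 \left(60 - 128\right) = \left(-3\right) \left(-68\right) = 204$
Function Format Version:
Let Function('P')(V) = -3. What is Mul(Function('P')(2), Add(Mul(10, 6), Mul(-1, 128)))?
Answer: 204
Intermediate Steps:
Mul(Function('P')(2), Add(Mul(10, 6), Mul(-1, 128))) = Mul(-3, Add(Mul(10, 6), Mul(-1, 128))) = Mul(-3, Add(60, -128)) = Mul(-3, -68) = 204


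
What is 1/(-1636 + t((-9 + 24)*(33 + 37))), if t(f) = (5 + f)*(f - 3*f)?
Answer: -1/2217136 ≈ -4.5103e-7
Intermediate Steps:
t(f) = -2*f*(5 + f) (t(f) = (5 + f)*(-2*f) = -2*f*(5 + f))
1/(-1636 + t((-9 + 24)*(33 + 37))) = 1/(-1636 - 2*(-9 + 24)*(33 + 37)*(5 + (-9 + 24)*(33 + 37))) = 1/(-1636 - 2*15*70*(5 + 15*70)) = 1/(-1636 - 2*1050*(5 + 1050)) = 1/(-1636 - 2*1050*1055) = 1/(-1636 - 2215500) = 1/(-2217136) = -1/2217136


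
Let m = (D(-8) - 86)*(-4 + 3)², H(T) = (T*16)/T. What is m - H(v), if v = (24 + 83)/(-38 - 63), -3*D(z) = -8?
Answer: -298/3 ≈ -99.333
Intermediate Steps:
D(z) = 8/3 (D(z) = -⅓*(-8) = 8/3)
v = -107/101 (v = 107/(-101) = 107*(-1/101) = -107/101 ≈ -1.0594)
H(T) = 16 (H(T) = (16*T)/T = 16)
m = -250/3 (m = (8/3 - 86)*(-4 + 3)² = -250/3*(-1)² = -250/3*1 = -250/3 ≈ -83.333)
m - H(v) = -250/3 - 1*16 = -250/3 - 16 = -298/3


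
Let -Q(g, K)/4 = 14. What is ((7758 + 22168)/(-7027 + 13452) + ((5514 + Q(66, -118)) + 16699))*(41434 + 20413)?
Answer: 8806310898397/6425 ≈ 1.3706e+9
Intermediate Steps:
Q(g, K) = -56 (Q(g, K) = -4*14 = -56)
((7758 + 22168)/(-7027 + 13452) + ((5514 + Q(66, -118)) + 16699))*(41434 + 20413) = ((7758 + 22168)/(-7027 + 13452) + ((5514 - 56) + 16699))*(41434 + 20413) = (29926/6425 + (5458 + 16699))*61847 = (29926*(1/6425) + 22157)*61847 = (29926/6425 + 22157)*61847 = (142388651/6425)*61847 = 8806310898397/6425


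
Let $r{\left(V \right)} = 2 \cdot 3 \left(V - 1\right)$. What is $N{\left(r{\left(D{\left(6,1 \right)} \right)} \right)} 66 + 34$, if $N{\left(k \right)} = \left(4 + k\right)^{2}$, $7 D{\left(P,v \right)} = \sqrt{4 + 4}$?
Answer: $\frac{33610}{49} - \frac{3168 \sqrt{2}}{7} \approx 45.886$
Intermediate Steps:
$D{\left(P,v \right)} = \frac{2 \sqrt{2}}{7}$ ($D{\left(P,v \right)} = \frac{\sqrt{4 + 4}}{7} = \frac{\sqrt{8}}{7} = \frac{2 \sqrt{2}}{7}$)
$r{\left(V \right)} = -6 + 6 V$ ($r{\left(V \right)} = 6 \left(-1 + V\right) = -6 + 6 V$)
$N{\left(r{\left(D{\left(6,1 \right)} \right)} \right)} 66 + 34 = \left(4 - \left(6 - 6 \frac{2 \sqrt{2}}{7}\right)\right)^{2} \cdot 66 + 34 = \left(4 - \left(6 - \frac{12 \sqrt{2}}{7}\right)\right)^{2} \cdot 66 + 34 = \left(-2 + \frac{12 \sqrt{2}}{7}\right)^{2} \cdot 66 + 34 = 66 \left(-2 + \frac{12 \sqrt{2}}{7}\right)^{2} + 34 = 34 + 66 \left(-2 + \frac{12 \sqrt{2}}{7}\right)^{2}$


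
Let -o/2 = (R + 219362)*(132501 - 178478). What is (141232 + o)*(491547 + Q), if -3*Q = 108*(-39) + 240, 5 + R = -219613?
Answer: -11532684586032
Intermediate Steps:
R = -219618 (R = -5 - 219613 = -219618)
o = -23540224 (o = -2*(-219618 + 219362)*(132501 - 178478) = -(-512)*(-45977) = -2*11770112 = -23540224)
Q = 1324 (Q = -(108*(-39) + 240)/3 = -(-4212 + 240)/3 = -⅓*(-3972) = 1324)
(141232 + o)*(491547 + Q) = (141232 - 23540224)*(491547 + 1324) = -23398992*492871 = -11532684586032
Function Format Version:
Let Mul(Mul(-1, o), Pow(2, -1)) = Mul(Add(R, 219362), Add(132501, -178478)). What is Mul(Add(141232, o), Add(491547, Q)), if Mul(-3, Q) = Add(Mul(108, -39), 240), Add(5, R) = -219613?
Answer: -11532684586032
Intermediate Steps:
R = -219618 (R = Add(-5, -219613) = -219618)
o = -23540224 (o = Mul(-2, Mul(Add(-219618, 219362), Add(132501, -178478))) = Mul(-2, Mul(-256, -45977)) = Mul(-2, 11770112) = -23540224)
Q = 1324 (Q = Mul(Rational(-1, 3), Add(Mul(108, -39), 240)) = Mul(Rational(-1, 3), Add(-4212, 240)) = Mul(Rational(-1, 3), -3972) = 1324)
Mul(Add(141232, o), Add(491547, Q)) = Mul(Add(141232, -23540224), Add(491547, 1324)) = Mul(-23398992, 492871) = -11532684586032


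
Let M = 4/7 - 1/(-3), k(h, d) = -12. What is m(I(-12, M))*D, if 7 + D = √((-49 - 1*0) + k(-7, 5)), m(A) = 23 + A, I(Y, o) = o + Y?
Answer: -250/3 + 250*I*√61/21 ≈ -83.333 + 92.979*I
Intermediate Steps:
M = 19/21 (M = 4*(⅐) - 1*(-⅓) = 4/7 + ⅓ = 19/21 ≈ 0.90476)
I(Y, o) = Y + o
D = -7 + I*√61 (D = -7 + √((-49 - 1*0) - 12) = -7 + √((-49 + 0) - 12) = -7 + √(-49 - 12) = -7 + √(-61) = -7 + I*√61 ≈ -7.0 + 7.8102*I)
m(I(-12, M))*D = (23 + (-12 + 19/21))*(-7 + I*√61) = (23 - 233/21)*(-7 + I*√61) = 250*(-7 + I*√61)/21 = -250/3 + 250*I*√61/21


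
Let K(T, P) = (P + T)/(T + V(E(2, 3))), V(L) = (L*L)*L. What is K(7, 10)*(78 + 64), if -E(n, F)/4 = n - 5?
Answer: 2414/1735 ≈ 1.3914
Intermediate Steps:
E(n, F) = 20 - 4*n (E(n, F) = -4*(n - 5) = -4*(-5 + n) = 20 - 4*n)
V(L) = L³ (V(L) = L²*L = L³)
K(T, P) = (P + T)/(1728 + T) (K(T, P) = (P + T)/(T + (20 - 4*2)³) = (P + T)/(T + (20 - 8)³) = (P + T)/(T + 12³) = (P + T)/(T + 1728) = (P + T)/(1728 + T))
K(7, 10)*(78 + 64) = ((10 + 7)/(1728 + 7))*(78 + 64) = (17/1735)*142 = 2414/1735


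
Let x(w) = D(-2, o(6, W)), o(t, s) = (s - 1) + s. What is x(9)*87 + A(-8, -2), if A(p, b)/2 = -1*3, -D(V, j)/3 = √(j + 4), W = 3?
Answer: -789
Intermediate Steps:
o(t, s) = -1 + 2*s (o(t, s) = (-1 + s) + s = -1 + 2*s)
D(V, j) = -3*√(4 + j) (D(V, j) = -3*√(j + 4) = -3*√(4 + j))
x(w) = -9 (x(w) = -3*√(4 + (-1 + 2*3)) = -3*√(4 + (-1 + 6)) = -3*√(4 + 5) = -3*√9 = -3*3 = -9)
A(p, b) = -6 (A(p, b) = 2*(-1*3) = 2*(-3) = -6)
x(9)*87 + A(-8, -2) = -9*87 - 6 = -783 - 6 = -789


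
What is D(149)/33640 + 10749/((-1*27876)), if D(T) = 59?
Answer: -29995973/78145720 ≈ -0.38385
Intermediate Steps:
D(149)/33640 + 10749/((-1*27876)) = 59/33640 + 10749/((-1*27876)) = 59*(1/33640) + 10749/(-27876) = 59/33640 + 10749*(-1/27876) = 59/33640 - 3583/9292 = -29995973/78145720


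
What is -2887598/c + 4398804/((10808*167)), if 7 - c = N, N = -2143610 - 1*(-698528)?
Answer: 286183422457/652073289826 ≈ 0.43888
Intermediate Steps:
N = -1445082 (N = -2143610 + 698528 = -1445082)
c = 1445089 (c = 7 - 1*(-1445082) = 7 + 1445082 = 1445089)
-2887598/c + 4398804/((10808*167)) = -2887598/1445089 + 4398804/((10808*167)) = -2887598*1/1445089 + 4398804/1804936 = -2887598/1445089 + 4398804*(1/1804936) = -2887598/1445089 + 1099701/451234 = 286183422457/652073289826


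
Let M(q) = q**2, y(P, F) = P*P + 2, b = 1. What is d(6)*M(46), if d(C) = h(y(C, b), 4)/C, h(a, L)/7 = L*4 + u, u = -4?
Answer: 29624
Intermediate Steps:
y(P, F) = 2 + P**2 (y(P, F) = P**2 + 2 = 2 + P**2)
h(a, L) = -28 + 28*L (h(a, L) = 7*(L*4 - 4) = 7*(4*L - 4) = 7*(-4 + 4*L) = -28 + 28*L)
d(C) = 84/C (d(C) = (-28 + 28*4)/C = (-28 + 112)/C = 84/C)
d(6)*M(46) = (84/6)*46**2 = (84*(1/6))*2116 = 14*2116 = 29624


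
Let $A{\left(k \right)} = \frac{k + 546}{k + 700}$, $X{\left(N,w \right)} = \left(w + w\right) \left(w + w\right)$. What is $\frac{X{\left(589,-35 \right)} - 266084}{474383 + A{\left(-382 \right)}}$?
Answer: $- \frac{41528256}{75426979} \approx -0.55058$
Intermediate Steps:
$X{\left(N,w \right)} = 4 w^{2}$ ($X{\left(N,w \right)} = 2 w 2 w = 4 w^{2}$)
$A{\left(k \right)} = \frac{546 + k}{700 + k}$
$\frac{X{\left(589,-35 \right)} - 266084}{474383 + A{\left(-382 \right)}} = \frac{4 \left(-35\right)^{2} - 266084}{474383 + \frac{546 - 382}{700 - 382}} = \frac{4 \cdot 1225 - 266084}{474383 + \frac{1}{318} \cdot 164} = \frac{4900 - 266084}{474383 + \frac{1}{318} \cdot 164} = - \frac{261184}{474383 + \frac{82}{159}} = - \frac{261184}{\frac{75426979}{159}} = \left(-261184\right) \frac{159}{75426979} = - \frac{41528256}{75426979}$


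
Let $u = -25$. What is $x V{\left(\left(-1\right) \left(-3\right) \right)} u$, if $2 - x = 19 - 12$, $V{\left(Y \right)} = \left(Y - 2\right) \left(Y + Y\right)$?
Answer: $750$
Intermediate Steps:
$V{\left(Y \right)} = 2 Y \left(-2 + Y\right)$ ($V{\left(Y \right)} = \left(-2 + Y\right) 2 Y = 2 Y \left(-2 + Y\right)$)
$x = -5$ ($x = 2 - \left(19 - 12\right) = 2 - 7 = -5$)
$x V{\left(\left(-1\right) \left(-3\right) \right)} u = - 5 \cdot 2 \left(\left(-1\right) \left(-3\right)\right) \left(-2 - -3\right) \left(-25\right) = - 5 \cdot 2 \cdot 3 \left(-2 + 3\right) \left(-25\right) = - 5 \cdot 2 \cdot 3 \cdot 1 \left(-25\right) = \left(-5\right) 6 \left(-25\right) = \left(-30\right) \left(-25\right) = 750$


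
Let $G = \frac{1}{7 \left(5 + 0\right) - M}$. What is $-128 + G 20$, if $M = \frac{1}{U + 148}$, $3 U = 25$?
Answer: $- \frac{522839}{4103} \approx -127.43$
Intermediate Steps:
$U = \frac{25}{3}$ ($U = \frac{1}{3} \cdot 25 = \frac{25}{3} \approx 8.3333$)
$M = \frac{3}{469}$ ($M = \frac{1}{\frac{25}{3} + 148} = \frac{1}{\frac{469}{3}} = \frac{3}{469} \approx 0.0063966$)
$G = \frac{469}{16412}$ ($G = \frac{1}{7 \left(5 + 0\right) - \frac{3}{469}} = \frac{1}{7 \cdot 5 - \frac{3}{469}} = \frac{1}{35 - \frac{3}{469}} = \frac{1}{\frac{16412}{469}} = \frac{469}{16412} \approx 0.028577$)
$-128 + G 20 = -128 + \frac{469}{16412} \cdot 20 = -128 + \frac{2345}{4103} = - \frac{522839}{4103}$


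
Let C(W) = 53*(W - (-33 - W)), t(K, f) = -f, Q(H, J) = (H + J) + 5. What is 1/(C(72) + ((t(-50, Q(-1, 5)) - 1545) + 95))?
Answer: 1/7922 ≈ 0.00012623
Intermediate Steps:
Q(H, J) = 5 + H + J
C(W) = 1749 + 106*W (C(W) = 53*(W + (33 + W)) = 53*(33 + 2*W) = 1749 + 106*W)
1/(C(72) + ((t(-50, Q(-1, 5)) - 1545) + 95)) = 1/((1749 + 106*72) + ((-(5 - 1 + 5) - 1545) + 95)) = 1/((1749 + 7632) + ((-1*9 - 1545) + 95)) = 1/(9381 + ((-9 - 1545) + 95)) = 1/(9381 + (-1554 + 95)) = 1/(9381 - 1459) = 1/7922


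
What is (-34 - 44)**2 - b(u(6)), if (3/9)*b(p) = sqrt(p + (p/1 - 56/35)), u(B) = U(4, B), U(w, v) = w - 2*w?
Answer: 6084 - 12*I*sqrt(15)/5 ≈ 6084.0 - 9.2952*I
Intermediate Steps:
U(w, v) = -w
u(B) = -4 (u(B) = -1*4 = -4)
b(p) = 3*sqrt(-8/5 + 2*p) (b(p) = 3*sqrt(p + (p/1 - 56/35)) = 3*sqrt(p + (p*1 - 56*1/35)) = 3*sqrt(p + (p - 8/5)) = 3*sqrt(p + (-8/5 + p)) = 3*sqrt(-8/5 + 2*p))
(-34 - 44)**2 - b(u(6)) = (-34 - 44)**2 - 3*sqrt(-40 + 50*(-4))/5 = (-78)**2 - 3*sqrt(-40 - 200)/5 = 6084 - 3*sqrt(-240)/5 = 6084 - 3*4*I*sqrt(15)/5 = 6084 - 12*I*sqrt(15)/5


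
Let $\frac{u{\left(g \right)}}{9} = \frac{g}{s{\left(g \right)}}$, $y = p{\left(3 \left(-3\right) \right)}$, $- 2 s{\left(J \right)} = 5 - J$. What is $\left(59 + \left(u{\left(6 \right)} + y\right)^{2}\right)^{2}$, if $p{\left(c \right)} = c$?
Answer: $97219600$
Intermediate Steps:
$s{\left(J \right)} = - \frac{5}{2} + \frac{J}{2}$ ($s{\left(J \right)} = - \frac{5 - J}{2} = - \frac{5}{2} + \frac{J}{2}$)
$y = -9$ ($y = 3 \left(-3\right) = -9$)
$u{\left(g \right)} = \frac{9 g}{- \frac{5}{2} + \frac{g}{2}}$ ($u{\left(g \right)} = 9 \frac{g}{- \frac{5}{2} + \frac{g}{2}} = \frac{9 g}{- \frac{5}{2} + \frac{g}{2}}$)
$\left(59 + \left(u{\left(6 \right)} + y\right)^{2}\right)^{2} = \left(59 + \left(18 \cdot 6 \frac{1}{-5 + 6} - 9\right)^{2}\right)^{2} = \left(59 + \left(18 \cdot 6 \cdot 1^{-1} - 9\right)^{2}\right)^{2} = \left(59 + \left(18 \cdot 6 \cdot 1 - 9\right)^{2}\right)^{2} = \left(59 + \left(108 - 9\right)^{2}\right)^{2} = \left(59 + 99^{2}\right)^{2} = \left(59 + 9801\right)^{2} = 9860^{2} = 97219600$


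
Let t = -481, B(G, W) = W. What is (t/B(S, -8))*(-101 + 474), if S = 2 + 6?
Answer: 179413/8 ≈ 22427.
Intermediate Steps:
S = 8
(t/B(S, -8))*(-101 + 474) = (-481/(-8))*(-101 + 474) = -481*(-⅛)*373 = (481/8)*373 = 179413/8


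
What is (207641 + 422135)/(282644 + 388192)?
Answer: 157444/167709 ≈ 0.93879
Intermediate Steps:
(207641 + 422135)/(282644 + 388192) = 629776/670836 = 629776*(1/670836) = 157444/167709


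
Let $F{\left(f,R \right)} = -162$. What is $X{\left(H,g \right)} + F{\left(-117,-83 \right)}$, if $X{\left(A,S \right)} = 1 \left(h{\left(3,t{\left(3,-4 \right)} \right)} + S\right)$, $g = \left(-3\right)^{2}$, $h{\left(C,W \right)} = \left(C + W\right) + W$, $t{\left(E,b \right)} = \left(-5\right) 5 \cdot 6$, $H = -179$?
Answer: $-450$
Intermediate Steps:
$t{\left(E,b \right)} = -150$ ($t{\left(E,b \right)} = \left(-25\right) 6 = -150$)
$h{\left(C,W \right)} = C + 2 W$
$g = 9$
$X{\left(A,S \right)} = -297 + S$ ($X{\left(A,S \right)} = 1 \left(\left(3 + 2 \left(-150\right)\right) + S\right) = 1 \left(\left(3 - 300\right) + S\right) = 1 \left(-297 + S\right) = -297 + S$)
$X{\left(H,g \right)} + F{\left(-117,-83 \right)} = \left(-297 + 9\right) - 162 = -288 - 162 = -450$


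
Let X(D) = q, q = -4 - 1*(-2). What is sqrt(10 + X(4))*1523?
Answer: 3046*sqrt(2) ≈ 4307.7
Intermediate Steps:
q = -2 (q = -4 + 2 = -2)
X(D) = -2
sqrt(10 + X(4))*1523 = sqrt(10 - 2)*1523 = sqrt(8)*1523 = (2*sqrt(2))*1523 = 3046*sqrt(2)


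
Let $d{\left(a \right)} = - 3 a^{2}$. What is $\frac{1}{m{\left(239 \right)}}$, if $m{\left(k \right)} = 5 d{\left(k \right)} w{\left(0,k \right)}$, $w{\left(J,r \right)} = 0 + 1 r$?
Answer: $- \frac{1}{204778785} \approx -4.8833 \cdot 10^{-9}$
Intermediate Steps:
$w{\left(J,r \right)} = r$ ($w{\left(J,r \right)} = 0 + r = r$)
$m{\left(k \right)} = - 15 k^{3}$ ($m{\left(k \right)} = 5 \left(- 3 k^{2}\right) k = - 15 k^{2} k = - 15 k^{3}$)
$\frac{1}{m{\left(239 \right)}} = \frac{1}{\left(-15\right) 239^{3}} = \frac{1}{\left(-15\right) 13651919} = \frac{1}{-204778785} = - \frac{1}{204778785}$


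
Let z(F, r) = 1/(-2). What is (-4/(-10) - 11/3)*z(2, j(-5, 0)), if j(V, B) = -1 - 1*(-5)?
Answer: 49/30 ≈ 1.6333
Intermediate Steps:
j(V, B) = 4 (j(V, B) = -1 + 5 = 4)
z(F, r) = -1/2
(-4/(-10) - 11/3)*z(2, j(-5, 0)) = (-4/(-10) - 11/3)*(-1/2) = (-4*(-1/10) - 11*1/3)*(-1/2) = (2/5 - 11/3)*(-1/2) = -49/15*(-1/2) = 49/30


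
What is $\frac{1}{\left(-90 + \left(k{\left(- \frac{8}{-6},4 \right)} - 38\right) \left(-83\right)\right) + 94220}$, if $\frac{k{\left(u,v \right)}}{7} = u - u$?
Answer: $\frac{1}{97284} \approx 1.0279 \cdot 10^{-5}$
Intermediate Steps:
$k{\left(u,v \right)} = 0$ ($k{\left(u,v \right)} = 7 \left(u - u\right) = 7 \cdot 0 = 0$)
$\frac{1}{\left(-90 + \left(k{\left(- \frac{8}{-6},4 \right)} - 38\right) \left(-83\right)\right) + 94220} = \frac{1}{\left(-90 + \left(0 - 38\right) \left(-83\right)\right) + 94220} = \frac{1}{\left(-90 - -3154\right) + 94220} = \frac{1}{\left(-90 + 3154\right) + 94220} = \frac{1}{3064 + 94220} = \frac{1}{97284}$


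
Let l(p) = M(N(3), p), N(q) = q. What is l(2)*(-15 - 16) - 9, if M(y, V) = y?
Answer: -102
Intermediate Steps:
l(p) = 3
l(2)*(-15 - 16) - 9 = 3*(-15 - 16) - 9 = 3*(-31) - 9 = -93 - 9 = -102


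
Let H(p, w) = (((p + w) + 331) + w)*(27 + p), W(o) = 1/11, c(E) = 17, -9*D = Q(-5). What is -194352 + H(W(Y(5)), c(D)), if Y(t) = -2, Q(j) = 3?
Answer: -22319824/121 ≈ -1.8446e+5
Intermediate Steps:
D = -⅓ (D = -⅑*3 = -⅓ ≈ -0.33333)
W(o) = 1/11
H(p, w) = (27 + p)*(331 + p + 2*w) (H(p, w) = ((331 + p + w) + w)*(27 + p) = (331 + p + 2*w)*(27 + p) = (27 + p)*(331 + p + 2*w))
-194352 + H(W(Y(5)), c(D)) = -194352 + (8937 + (1/11)² + 54*17 + 358*(1/11) + 2*(1/11)*17) = -194352 + (8937 + 1/121 + 918 + 358/11 + 34/11) = -194352 + 1196768/121 = -22319824/121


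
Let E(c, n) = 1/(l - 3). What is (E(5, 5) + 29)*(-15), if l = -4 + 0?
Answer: -3030/7 ≈ -432.86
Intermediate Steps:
l = -4
E(c, n) = -1/7 (E(c, n) = 1/(-4 - 3) = 1/(-7) = -1/7)
(E(5, 5) + 29)*(-15) = (-1/7 + 29)*(-15) = (202/7)*(-15) = -3030/7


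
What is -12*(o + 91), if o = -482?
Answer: 4692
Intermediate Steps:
-12*(o + 91) = -12*(-482 + 91) = -12*(-391) = 4692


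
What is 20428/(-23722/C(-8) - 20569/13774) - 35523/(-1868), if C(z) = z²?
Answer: -5496296475383/153205534948 ≈ -35.875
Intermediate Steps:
20428/(-23722/C(-8) - 20569/13774) - 35523/(-1868) = 20428/(-23722/((-8)²) - 20569/13774) - 35523/(-1868) = 20428/(-23722/64 - 20569*1/13774) - 35523*(-1/1868) = 20428/(-23722*1/64 - 20569/13774) + 35523/1868 = 20428/(-11861/32 - 20569/13774) + 35523/1868 = 20428/(-82015811/220384) + 35523/1868 = 20428*(-220384/82015811) + 35523/1868 = -4502004352/82015811 + 35523/1868 = -5496296475383/153205534948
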